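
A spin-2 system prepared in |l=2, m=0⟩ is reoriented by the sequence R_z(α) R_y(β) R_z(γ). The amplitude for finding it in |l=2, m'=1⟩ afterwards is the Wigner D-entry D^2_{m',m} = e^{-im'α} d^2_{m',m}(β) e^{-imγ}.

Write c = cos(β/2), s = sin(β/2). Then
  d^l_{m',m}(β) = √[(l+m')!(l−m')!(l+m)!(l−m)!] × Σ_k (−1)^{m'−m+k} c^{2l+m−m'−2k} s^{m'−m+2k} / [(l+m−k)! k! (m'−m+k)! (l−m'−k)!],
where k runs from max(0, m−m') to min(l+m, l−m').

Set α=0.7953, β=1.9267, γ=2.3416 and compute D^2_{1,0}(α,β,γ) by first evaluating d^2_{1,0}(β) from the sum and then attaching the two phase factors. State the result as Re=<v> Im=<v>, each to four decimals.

First d^2_{1,0}(β=1.9267), then the phase factors e^{-i(1)α} and e^{-i(0)γ}:
With c≡cos(β/2)=0.570772 and s≡sin(β/2)=0.821108, N=[6·1·2·2]^{1/2}=4.898979
k∈{0,1} keeps every argument non-negative
  k=0: (−1)^1·4.8990/(2)·0.5708^3·0.8211^1 = -0.373994
  k=1: (−1)^2·4.8990/(2)·0.5708^1·0.8211^3 = +0.773998
d^2_{1,0}(1.9267) = -0.373994 +0.773998 = +0.400004
Attach z-rotation phases: D = e^{-i(1)(0.7953)}·(+0.400004)·e^{-i(0)(2.3416)} = +0.280031-0.285632i

Re=0.2800 Im=-0.2856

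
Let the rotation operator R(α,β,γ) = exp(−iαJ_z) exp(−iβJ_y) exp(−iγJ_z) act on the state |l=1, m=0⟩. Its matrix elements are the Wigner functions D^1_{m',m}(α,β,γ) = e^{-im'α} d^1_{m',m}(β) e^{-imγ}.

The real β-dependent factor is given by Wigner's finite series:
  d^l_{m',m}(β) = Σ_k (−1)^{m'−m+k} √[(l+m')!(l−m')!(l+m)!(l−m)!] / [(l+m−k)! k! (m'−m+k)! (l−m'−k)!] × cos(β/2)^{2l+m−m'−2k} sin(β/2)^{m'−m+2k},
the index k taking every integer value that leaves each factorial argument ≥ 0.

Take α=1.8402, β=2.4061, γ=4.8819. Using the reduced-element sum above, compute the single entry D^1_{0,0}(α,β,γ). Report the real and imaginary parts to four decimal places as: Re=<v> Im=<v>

First d^1_{0,0}(β=2.4061), then the phase factors e^{-i(0)α} and e^{-i(0)γ}:
Half-angle: c=0.359513, s=0.933140. N=√(1·1·1·1)=1.000000
k∈{0,1} keeps every argument non-negative
  k=0: (−1)^0·1.0000/(1)·0.3595^2·0.9331^0 = +0.129250
  k=1: (−1)^1·1.0000/(1)·0.3595^0·0.9331^2 = -0.870750
d^1_{0,0}(2.4061) = +0.129250 -0.870750 = -0.741500
Phases: e^{-i·(0)·1.8402}=+1.000000+0.000000i, e^{-i·(0)·4.8819}=+1.000000+0.000000i ⇒ D=-0.741500+0.000000i

Re=-0.7415 Im=0.0000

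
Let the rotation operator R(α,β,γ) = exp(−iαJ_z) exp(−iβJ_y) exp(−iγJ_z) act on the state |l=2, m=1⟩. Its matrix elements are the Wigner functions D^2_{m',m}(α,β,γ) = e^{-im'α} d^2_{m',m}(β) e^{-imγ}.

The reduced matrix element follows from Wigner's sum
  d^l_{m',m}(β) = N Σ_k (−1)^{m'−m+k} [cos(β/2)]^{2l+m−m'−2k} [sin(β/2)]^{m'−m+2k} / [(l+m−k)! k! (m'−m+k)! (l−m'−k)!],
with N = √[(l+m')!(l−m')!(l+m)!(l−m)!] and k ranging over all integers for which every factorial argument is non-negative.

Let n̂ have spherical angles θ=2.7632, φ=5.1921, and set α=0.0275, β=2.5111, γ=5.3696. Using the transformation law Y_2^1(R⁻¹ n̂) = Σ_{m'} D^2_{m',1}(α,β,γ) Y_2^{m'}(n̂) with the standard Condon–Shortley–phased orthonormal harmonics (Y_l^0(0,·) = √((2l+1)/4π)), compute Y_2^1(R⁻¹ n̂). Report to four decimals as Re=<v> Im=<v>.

Re=-0.3385 Im=-0.0833

Need the full column D^2_{m',1} for m'=−2..2 at α=0.0275, β=2.5111, γ=5.3696.
cos(β/2)=0.310051, sin(β/2)=0.950720
d^2_{-2,1}: single k=3 term ⇒ +0.532869;  D = +0.301852+0.439130i
d^2_{-1,1}: k∈[2..3] ⇒ +0.260671 -0.816978 = -0.556308;  D = -0.327616-0.449607i
d^2_{0,1}: k∈[1..2] ⇒ +0.069411 -0.652629 = -0.583218;  D = -0.356294-0.461733i
d^2_{1,1}: k∈[0..1] ⇒ +0.009241 -0.260671 = -0.251429;  D = -0.159016-0.194758i
d^2_{2,1}: single k=0 term ⇒ -0.056674;  D = -0.037037-0.042897i
Y_2^{m'}(θ=2.7632,φ=5.1921) and Σ D·Y over m':
  (+0.3019+0.4391i)·(-0.0303+0.0432i)  (-0.3276-0.4496i)·(-0.1224-0.2353i)  (-0.3563-0.4617i)·(+0.5017+0.0000i)  (-0.1590-0.1948i)·(+0.1224-0.2353i)  (-0.0370-0.0429i)·(-0.0303-0.0432i)
Y_2^1(R⁻¹ n̂) = -0.338524-0.083303i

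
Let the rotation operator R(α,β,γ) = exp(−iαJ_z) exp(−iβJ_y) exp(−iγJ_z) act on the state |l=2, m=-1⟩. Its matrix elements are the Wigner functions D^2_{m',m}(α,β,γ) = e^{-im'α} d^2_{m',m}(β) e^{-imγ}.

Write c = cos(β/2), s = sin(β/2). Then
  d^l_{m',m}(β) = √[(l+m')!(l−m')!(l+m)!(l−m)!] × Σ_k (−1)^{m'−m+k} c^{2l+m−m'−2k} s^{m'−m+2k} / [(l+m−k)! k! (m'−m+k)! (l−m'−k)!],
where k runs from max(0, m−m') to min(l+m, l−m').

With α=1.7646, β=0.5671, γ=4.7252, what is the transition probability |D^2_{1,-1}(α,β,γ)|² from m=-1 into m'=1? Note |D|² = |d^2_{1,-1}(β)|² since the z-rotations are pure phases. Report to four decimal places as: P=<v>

P=0.0442

Split into d^2_{1,-1}(β=0.5671) × two z-phases.
c=cos(0.5671/2)=0.960068, s=sin(0.5671/2)=0.279766; N=√[6·1·1·6]=6.000000
The bounds max(0,m−m')=0 and min(l+m,l−m')=1 give 2 terms
  k=0: (−1)^2·6.0000/(2)·0.9601^2·0.2798^2 = +0.216428
  k=1: (−1)^3·6.0000/(6)·0.9601^0·0.2798^4 = -0.006126
d^2_{1,-1}(0.5671) = +0.216428 -0.006126 = +0.210302
|D^2_{1,-1}|² = |d^2_{1,-1}(β)|² = (+0.210302)² = 0.044227 (the z-rotation phases have unit modulus)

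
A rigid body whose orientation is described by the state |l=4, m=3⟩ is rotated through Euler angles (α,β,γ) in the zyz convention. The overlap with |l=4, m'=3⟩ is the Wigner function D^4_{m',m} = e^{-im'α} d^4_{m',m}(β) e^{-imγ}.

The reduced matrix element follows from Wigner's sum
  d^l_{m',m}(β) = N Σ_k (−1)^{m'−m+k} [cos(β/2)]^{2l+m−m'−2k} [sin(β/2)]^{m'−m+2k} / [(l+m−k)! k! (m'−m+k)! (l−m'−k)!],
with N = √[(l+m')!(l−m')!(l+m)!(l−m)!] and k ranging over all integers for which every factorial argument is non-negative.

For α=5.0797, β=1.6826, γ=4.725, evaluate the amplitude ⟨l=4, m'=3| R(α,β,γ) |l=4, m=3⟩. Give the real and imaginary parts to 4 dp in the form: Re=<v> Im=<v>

First d^4_{3,3}(β=1.6826), then the phase factors e^{-i(3)α} and e^{-i(3)γ}:
c=cos(1.6826/2)=0.666494, s=sin(1.6826/2)=0.745510; N=√[5040·1·5040·1]=5040.000000
Admissible k: 0..1 (factorial args all ≥0)
  k=0: (−1)^0·5040.0000/(5040)·0.6665^8·0.7455^0 = +0.038938
  k=1: (−1)^1·5040.0000/(720)·0.6665^6·0.7455^2 = -0.341023
d^4_{3,3}(1.6826) = +0.038938 -0.341023 = -0.302085
Attach z-rotation phases: D = e^{-i(3)(5.0797)}·(-0.302085)·e^{-i(3)(4.725)} = +0.126213-0.274455i

Re=0.1262 Im=-0.2745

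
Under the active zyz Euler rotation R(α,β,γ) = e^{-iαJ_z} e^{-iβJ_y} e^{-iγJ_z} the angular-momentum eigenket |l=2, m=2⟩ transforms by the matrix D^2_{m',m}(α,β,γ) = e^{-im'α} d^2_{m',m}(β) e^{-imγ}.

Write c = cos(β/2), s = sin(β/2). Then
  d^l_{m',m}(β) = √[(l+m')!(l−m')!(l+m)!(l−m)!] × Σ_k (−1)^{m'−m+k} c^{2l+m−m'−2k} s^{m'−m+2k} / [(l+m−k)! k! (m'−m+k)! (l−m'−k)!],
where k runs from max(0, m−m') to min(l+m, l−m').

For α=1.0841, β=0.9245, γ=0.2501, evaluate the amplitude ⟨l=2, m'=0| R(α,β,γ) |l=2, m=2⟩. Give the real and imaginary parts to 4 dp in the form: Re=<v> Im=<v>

Re=0.3425 Im=-0.1872

Split into d^2_{0,2}(β=0.9245) × two z-phases.
Half-angle: c=0.895051, s=0.445963. N=√(2·2·24·1)=9.797959
k: max(0,(2)−(0))=2 … min(2+(2),2−(0))=2
  k=2: (−1)^0·9.7980/(4)·0.8951^2·0.4460^2 = +0.390274
d^2_{0,2}(0.9245) = +0.390274
Attach z-rotation phases: D = e^{-i(0)(1.0841)}·(+0.390274)·e^{-i(2)(0.2501)} = +0.342460-0.187176i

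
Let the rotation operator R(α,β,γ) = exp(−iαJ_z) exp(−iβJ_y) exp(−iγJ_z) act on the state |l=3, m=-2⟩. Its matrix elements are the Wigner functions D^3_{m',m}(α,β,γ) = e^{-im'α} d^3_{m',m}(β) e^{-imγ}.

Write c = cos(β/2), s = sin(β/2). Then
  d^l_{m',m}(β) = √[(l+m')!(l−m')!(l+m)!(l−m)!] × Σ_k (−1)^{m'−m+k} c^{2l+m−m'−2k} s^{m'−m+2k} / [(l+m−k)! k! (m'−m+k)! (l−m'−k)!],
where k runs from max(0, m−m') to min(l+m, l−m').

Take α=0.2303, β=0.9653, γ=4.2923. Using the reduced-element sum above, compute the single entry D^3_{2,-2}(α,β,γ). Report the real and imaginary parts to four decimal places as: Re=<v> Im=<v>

First d^3_{2,-2}(β=0.9653), then the phase factors e^{-i(2)α} and e^{-i(-2)γ}:
c=cos(0.9653/2)=0.885768, s=sin(0.9653/2)=0.464128; N=√[120·1·1·120]=120.000000
k: max(0,(-2)−(2))=0 … min(3+(-2),3−(2))=1
  k=0: (−1)^4·120.0000/(24)·0.8858^2·0.4641^4 = +0.182038
  k=1: (−1)^5·120.0000/(120)·0.8858^0·0.4641^6 = -0.009996
d^3_{2,-2}(0.9653) = +0.182038 -0.009996 = +0.172042
D = (+0.895786-0.444486i)·(+0.172042)·(-0.667330+0.744762i) = -0.045892+0.165808i

Re=-0.0459 Im=0.1658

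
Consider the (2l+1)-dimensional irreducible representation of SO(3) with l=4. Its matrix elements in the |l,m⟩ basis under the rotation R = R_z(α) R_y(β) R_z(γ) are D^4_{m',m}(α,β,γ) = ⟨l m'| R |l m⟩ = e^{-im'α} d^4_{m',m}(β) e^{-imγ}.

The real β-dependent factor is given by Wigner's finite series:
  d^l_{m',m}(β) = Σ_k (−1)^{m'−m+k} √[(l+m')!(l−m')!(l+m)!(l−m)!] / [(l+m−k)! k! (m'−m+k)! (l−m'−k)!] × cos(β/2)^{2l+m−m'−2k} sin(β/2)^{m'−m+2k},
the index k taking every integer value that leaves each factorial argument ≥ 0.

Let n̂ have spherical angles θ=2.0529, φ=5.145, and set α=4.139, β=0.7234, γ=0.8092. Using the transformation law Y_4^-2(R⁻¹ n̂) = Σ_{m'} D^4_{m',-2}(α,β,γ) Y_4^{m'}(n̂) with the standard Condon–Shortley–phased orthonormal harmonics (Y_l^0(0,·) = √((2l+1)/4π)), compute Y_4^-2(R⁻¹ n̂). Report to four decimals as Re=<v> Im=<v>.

Need the full column D^4_{m',-2} for m'=−4..4 at α=4.139, β=0.7234, γ=0.8092.
cos(β/2)=0.935297, sin(β/2)=0.353865
d^4_{-4,-2}: single k=2 term ⇒ +0.443557;  D = +0.346245-0.277232i
d^4_{-3,-2}: k∈[1..2] ⇒ +0.828985 -0.355995 = +0.472990;  D = +0.048052+0.470543i
d^4_{-2,-2}: k∈[0..2] ⇒ +0.585592 -1.005893 +0.179986 = -0.240316;  D = +0.214081+0.109183i
d^4_{-1,-2}: k∈[0..2] ⇒ -0.939981 +0.672767 -0.064202 = -0.331416;  D = -0.286651+0.166335i
d^4_{0,-2}: k∈[0..2] ⇒ +0.795229 -0.303554 +0.016295 = +0.507969;  D = -0.024172+0.507393i
d^4_{1,-2}: k∈[0..2] ⇒ -0.448512 +0.096303 -0.002757 = -0.354965;  D = +0.288694+0.206534i
d^4_{2,-2}: k∈[0..2] ⇒ +0.179986 -0.020611 +0.000246 = +0.159620;  D = +0.148445-0.058675i
d^4_{3,-2}: k∈[0..1] ⇒ -0.050959 +0.002432 = -0.048527;  D = +0.009497-0.047589i
d^4_{4,-2}: single k=0 term ⇒ +0.009089;  D = -0.006523-0.006329i
Y_4^{m'}(θ=2.0529,φ=5.145) and Σ D·Y over m':
  (+0.3462-0.2772i)·(-0.0434-0.2693i)  (+0.0481+0.4705i)·(+0.3887+0.1088i)  (+0.2141+0.1092i)·(-0.0860+0.1009i)  (-0.2867+0.1663i)·(+0.1218+0.2638i)  (-0.0242+0.5074i)·(-0.1938+0.0000i)  (+0.2887+0.2065i)·(-0.1218+0.2638i)  (+0.1484-0.0587i)·(-0.0860-0.1009i)  (+0.0095-0.0476i)·(-0.3887+0.1088i)  (-0.0065-0.0063i)·(-0.0434+0.2693i)
Y_4^-2(R⁻¹ n̂) = -0.330590+0.024585i

Re=-0.3306 Im=0.0246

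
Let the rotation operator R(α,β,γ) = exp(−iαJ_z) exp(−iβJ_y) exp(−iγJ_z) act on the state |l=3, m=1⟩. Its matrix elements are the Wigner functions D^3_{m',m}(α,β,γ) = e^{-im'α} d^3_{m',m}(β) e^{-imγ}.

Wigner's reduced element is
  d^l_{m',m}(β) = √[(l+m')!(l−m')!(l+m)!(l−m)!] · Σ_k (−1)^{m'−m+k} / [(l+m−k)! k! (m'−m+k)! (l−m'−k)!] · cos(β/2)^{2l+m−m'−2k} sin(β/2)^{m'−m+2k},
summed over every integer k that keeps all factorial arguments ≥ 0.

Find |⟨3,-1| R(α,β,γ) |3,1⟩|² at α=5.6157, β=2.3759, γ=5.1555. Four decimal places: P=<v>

P=0.0079

First d^3_{-1,1}(β=2.3759), then the phase factors e^{-i(-1)α} and e^{-i(1)γ}:
Half-angle: c=0.373562, s=0.927605. N=√(2·24·24·2)=48.000000
k∈{2,3,4} keeps every argument non-negative
  k=2: (−1)^0·48.0000/(8)·0.3736^4·0.9276^2 = +0.100538
  k=3: (−1)^1·48.0000/(6)·0.3736^2·0.9276^4 = -0.826549
  k=4: (−1)^2·48.0000/(48)·0.3736^0·0.9276^6 = +0.637058
d^3_{-1,1}(2.3759) = +0.100538 -0.826549 +0.637058 = -0.088953
|D^3_{-1,1}|² = |d^3_{-1,1}(β)|² = (-0.088953)² = 0.007913 (the z-rotation phases have unit modulus)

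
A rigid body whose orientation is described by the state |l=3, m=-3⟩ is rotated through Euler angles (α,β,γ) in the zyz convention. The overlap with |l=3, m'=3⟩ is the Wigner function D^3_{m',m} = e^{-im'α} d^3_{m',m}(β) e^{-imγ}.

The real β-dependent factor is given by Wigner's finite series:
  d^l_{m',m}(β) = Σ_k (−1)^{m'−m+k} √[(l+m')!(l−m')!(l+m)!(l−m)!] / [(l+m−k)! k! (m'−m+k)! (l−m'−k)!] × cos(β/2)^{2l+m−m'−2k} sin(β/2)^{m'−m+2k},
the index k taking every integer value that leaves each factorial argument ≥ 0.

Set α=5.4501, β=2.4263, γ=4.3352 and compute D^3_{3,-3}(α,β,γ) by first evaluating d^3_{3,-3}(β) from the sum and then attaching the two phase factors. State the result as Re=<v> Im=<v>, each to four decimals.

Re=-0.6617 Im=0.1363

Split into d^3_{3,-3}(β=2.4263) × two z-phases.
c=cos(2.4263/2)=0.350070, s=sin(2.4263/2)=0.936723; N=√[720·1·1·720]=720.000000
The bounds max(0,m−m')=0 and min(l+m,l−m')=0 give 1 term
  k=0: (−1)^6·720.0000/(720)·0.3501^0·0.9367^6 = +0.675567
d^3_{3,-3}(2.4263) = +0.675567
D = (-0.800698+0.599068i)·(+0.675567)·(+0.905080+0.425242i) = -0.661680+0.136271i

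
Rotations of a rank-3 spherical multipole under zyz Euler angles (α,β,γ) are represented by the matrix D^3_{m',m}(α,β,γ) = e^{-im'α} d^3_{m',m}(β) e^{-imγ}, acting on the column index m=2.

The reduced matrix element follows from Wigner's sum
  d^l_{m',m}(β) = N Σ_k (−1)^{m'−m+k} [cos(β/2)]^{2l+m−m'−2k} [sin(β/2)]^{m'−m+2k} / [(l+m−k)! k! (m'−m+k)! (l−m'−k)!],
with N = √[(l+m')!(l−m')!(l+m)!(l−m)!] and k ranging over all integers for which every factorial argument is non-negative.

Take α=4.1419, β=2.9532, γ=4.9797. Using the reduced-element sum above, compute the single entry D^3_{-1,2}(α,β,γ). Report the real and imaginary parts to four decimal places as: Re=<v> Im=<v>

Re=-0.2553 Im=-0.1283

First d^3_{-1,2}(β=2.9532), then the phase factors e^{-i(-1)α} and e^{-i(2)γ}:
With c≡cos(β/2)=0.094057 and s≡sin(β/2)=0.995567, N=[2·24·120·1]^{1/2}=75.894664
Admissible k: 3..4 (factorial args all ≥0)
  k=3: (−1)^0·75.8947/(12)·0.0941^3·0.9956^3 = +0.005193
  k=4: (−1)^1·75.8947/(24)·0.0941^1·0.9956^5 = -0.290900
d^3_{-1,2}(2.9532) = +0.005193 -0.290900 = -0.285707
Attach z-rotation phases: D = e^{-i(-1)(4.1419)}·(-0.285707)·e^{-i(2)(4.9797)} = -0.255283-0.128292i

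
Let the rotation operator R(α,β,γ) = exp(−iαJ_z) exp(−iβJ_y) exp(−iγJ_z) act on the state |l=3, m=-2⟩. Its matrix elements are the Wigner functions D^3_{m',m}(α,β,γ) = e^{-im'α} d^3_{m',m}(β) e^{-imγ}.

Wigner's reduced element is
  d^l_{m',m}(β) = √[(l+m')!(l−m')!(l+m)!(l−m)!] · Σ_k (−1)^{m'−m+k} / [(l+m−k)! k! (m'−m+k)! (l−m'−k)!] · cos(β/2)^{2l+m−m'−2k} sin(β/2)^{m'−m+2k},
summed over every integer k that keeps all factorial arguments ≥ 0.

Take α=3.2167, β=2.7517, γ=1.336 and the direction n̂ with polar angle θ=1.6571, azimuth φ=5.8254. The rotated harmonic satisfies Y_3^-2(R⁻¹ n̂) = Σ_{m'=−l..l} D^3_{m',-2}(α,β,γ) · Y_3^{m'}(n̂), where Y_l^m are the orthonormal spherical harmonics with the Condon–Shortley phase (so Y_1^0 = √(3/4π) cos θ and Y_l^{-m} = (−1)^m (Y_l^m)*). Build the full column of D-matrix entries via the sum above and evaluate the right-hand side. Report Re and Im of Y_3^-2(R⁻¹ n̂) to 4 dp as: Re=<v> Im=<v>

Re=0.0005 Im=-0.2366

Need the full column D^3_{m',-2} for m'=−3..3 at α=3.2167, β=2.7517, γ=1.336.
cos(β/2)=0.193714, sin(β/2)=0.981058
d^3_{-3,-2}: single k=1 term ⇒ +0.000656;  D = +0.000636-0.000159i
d^3_{-2,-2}: k∈[0..1] ⇒ +0.000053 -0.006776 = -0.006724;  D = +0.006384-0.002111i
d^3_{-1,-2}: k∈[0..1] ⇒ -0.000846 +0.043411 = +0.042564;  D = +0.039295-0.016359i
d^3_{0,-2}: k∈[0..1] ⇒ +0.007423 -0.190397 = -0.182974;  D = +0.163168-0.082800i
d^3_{1,-2}: k∈[0..1] ⇒ -0.043411 +0.556717 = +0.513306;  D = +0.439022-0.265975i
d^3_{2,-2}: k∈[0..1] ⇒ +0.173808 -0.891596 = -0.717788;  D = +0.584273-0.416948i
d^3_{3,-2}: single k=0 term ⇒ -0.431231;  D = -0.331232+0.276126i
Y_3^{m'}(θ=1.6571,φ=5.8254) and Σ D·Y over m':
  (+0.0006-0.0002i)·(+0.0809+0.4046i)  (+0.0064-0.0021i)·(-0.0533-0.0693i)  (+0.0393-0.0164i)·(-0.2781-0.1370i)  (+0.1632-0.0828i)·(+0.0953+0.0000i)  (+0.4390-0.2660i)·(+0.2781-0.1370i)  (+0.5843-0.4169i)·(-0.0533+0.0693i)  (-0.3312+0.2761i)·(-0.0809+0.4046i)
Y_3^-2(R⁻¹ n̂) = +0.000531-0.236562i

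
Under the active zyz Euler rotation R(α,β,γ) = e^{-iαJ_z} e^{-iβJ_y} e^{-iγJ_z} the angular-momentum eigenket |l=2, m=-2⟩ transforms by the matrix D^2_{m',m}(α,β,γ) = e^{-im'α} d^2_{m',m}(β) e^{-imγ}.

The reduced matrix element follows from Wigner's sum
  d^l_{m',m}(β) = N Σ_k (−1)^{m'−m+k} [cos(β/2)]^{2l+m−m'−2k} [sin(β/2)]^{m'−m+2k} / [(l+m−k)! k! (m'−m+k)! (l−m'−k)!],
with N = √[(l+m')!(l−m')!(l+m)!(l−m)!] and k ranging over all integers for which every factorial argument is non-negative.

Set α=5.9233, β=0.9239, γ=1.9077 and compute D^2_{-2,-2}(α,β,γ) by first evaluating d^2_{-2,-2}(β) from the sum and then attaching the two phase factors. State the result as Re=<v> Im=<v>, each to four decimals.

First d^2_{-2,-2}(β=0.9239), then the phase factors e^{-i(-2)α} and e^{-i(-2)γ}:
With c≡cos(β/2)=0.895185 and s≡sin(β/2)=0.445695, N=[1·24·1·24]^{1/2}=24.000000
The bounds max(0,m−m')=0 and min(l+m,l−m')=0 give 1 term
  k=0: (−1)^0·24.0000/(24)·0.8952^4·0.4457^0 = +0.642172
d^2_{-2,-2}(0.9239) = +0.642172
Phases: e^{-i·(-2)·5.9233}=+0.751957-0.659212i, e^{-i·(-2)·1.9077}=-0.781452-0.623966i ⇒ D=-0.641494+0.029506i

Re=-0.6415 Im=0.0295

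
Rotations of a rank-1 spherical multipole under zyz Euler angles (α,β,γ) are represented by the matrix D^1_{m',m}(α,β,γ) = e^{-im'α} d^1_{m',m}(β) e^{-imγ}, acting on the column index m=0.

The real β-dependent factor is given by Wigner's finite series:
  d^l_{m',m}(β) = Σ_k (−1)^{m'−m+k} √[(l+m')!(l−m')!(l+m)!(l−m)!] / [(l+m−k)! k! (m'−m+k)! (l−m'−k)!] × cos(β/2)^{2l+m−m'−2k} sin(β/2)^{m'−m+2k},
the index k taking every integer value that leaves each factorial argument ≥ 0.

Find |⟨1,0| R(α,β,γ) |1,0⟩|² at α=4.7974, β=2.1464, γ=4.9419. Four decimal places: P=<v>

P=0.2963

D^1_{0,0}(4.7974,2.1464,4.9419) = e^{-i·0·4.7974}·d^1_{0,0}(2.1464)·e^{-i·0·4.9419}. Compute d first:
Half-angle: c=0.477315, s=0.878732. N=√(1·1·1·1)=1.000000
k∈{0,1} keeps every argument non-negative
  k=0: (−1)^0·1.0000/(1)·0.4773^2·0.8787^0 = +0.227829
  k=1: (−1)^1·1.0000/(1)·0.4773^0·0.8787^2 = -0.772171
d^1_{0,0}(2.1464) = +0.227829 -0.772171 = -0.544341
|D^1_{0,0}|² = |d^1_{0,0}(β)|² = (-0.544341)² = 0.296307 (the z-rotation phases have unit modulus)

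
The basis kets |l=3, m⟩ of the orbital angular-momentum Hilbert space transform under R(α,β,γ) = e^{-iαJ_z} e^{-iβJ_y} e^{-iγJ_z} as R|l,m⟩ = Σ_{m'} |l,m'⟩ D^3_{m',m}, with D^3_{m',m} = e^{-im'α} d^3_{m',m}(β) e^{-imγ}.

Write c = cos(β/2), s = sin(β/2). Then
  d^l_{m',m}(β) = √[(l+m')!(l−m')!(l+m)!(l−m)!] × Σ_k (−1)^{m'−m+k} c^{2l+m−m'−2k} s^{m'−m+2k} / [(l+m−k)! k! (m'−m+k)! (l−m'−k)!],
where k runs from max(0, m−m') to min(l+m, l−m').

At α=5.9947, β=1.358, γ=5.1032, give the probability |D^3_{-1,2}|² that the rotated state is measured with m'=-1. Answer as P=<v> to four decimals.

P=0.2479

First d^3_{-1,2}(β=1.358), then the phase factors e^{-i(-1)α} and e^{-i(2)γ}:
With c≡cos(β/2)=0.778201 and s≡sin(β/2)=0.628015, N=[2·24·120·1]^{1/2}=75.894664
k∈{3,4} keeps every argument non-negative
  k=3: (−1)^0·75.8947/(12)·0.7782^3·0.6280^3 = +0.738271
  k=4: (−1)^1·75.8947/(24)·0.7782^1·0.6280^5 = -0.240404
d^3_{-1,2}(1.358) = +0.738271 -0.240404 = +0.497867
|D^3_{-1,2}|² = |d^3_{-1,2}(β)|² = (+0.497867)² = 0.247871 (the z-rotation phases have unit modulus)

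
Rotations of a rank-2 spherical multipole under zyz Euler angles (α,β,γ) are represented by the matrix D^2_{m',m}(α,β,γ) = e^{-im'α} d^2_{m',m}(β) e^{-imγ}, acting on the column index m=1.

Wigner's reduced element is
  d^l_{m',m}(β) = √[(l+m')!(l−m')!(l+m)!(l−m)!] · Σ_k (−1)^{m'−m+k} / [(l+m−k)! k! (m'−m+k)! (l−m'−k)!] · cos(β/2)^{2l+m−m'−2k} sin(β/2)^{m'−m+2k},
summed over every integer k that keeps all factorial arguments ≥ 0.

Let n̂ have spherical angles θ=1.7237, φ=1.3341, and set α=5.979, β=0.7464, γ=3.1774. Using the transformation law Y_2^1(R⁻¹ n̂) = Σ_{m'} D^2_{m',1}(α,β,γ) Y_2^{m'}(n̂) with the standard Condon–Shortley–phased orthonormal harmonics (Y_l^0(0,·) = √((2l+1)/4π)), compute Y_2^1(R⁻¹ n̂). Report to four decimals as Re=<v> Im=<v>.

Re=-0.0109 Im=-0.1193

Need the full column D^2_{m',1} for m'=−2..2 at α=5.979, β=0.7464, γ=3.1774.
cos(β/2)=0.931165, sin(β/2)=0.364597
d^2_{-2,1}: single k=3 term ⇒ +0.090260;  D = -0.072171+0.054205i
d^2_{-1,1}: k∈[2..3] ⇒ +0.345781 -0.017671 = +0.328110;  D = -0.309328+0.109418i
d^2_{0,1}: k∈[1..2] ⇒ +0.721056 -0.110546 = +0.610511;  D = -0.610119+0.021856i
d^2_{1,1}: k∈[0..1] ⇒ +0.751809 -0.345781 = +0.406028;  D = -0.391493-0.107665i
d^2_{2,1}: single k=0 term ⇒ -0.588740;  D = +0.494845+0.318972i
Y_2^{m'}(θ=1.7237,φ=1.3341) and Σ D·Y over m':
  (-0.0722+0.0542i)·(-0.3358-0.1720i)  (-0.3093+0.1094i)·(-0.0273+0.1131i)  (-0.6101+0.0219i)·(-0.2934+0.0000i)  (-0.3915-0.1077i)·(+0.0273+0.1131i)  (+0.4948+0.3190i)·(-0.3358+0.1720i)
Y_2^1(R⁻¹ n̂) = -0.010891-0.119343i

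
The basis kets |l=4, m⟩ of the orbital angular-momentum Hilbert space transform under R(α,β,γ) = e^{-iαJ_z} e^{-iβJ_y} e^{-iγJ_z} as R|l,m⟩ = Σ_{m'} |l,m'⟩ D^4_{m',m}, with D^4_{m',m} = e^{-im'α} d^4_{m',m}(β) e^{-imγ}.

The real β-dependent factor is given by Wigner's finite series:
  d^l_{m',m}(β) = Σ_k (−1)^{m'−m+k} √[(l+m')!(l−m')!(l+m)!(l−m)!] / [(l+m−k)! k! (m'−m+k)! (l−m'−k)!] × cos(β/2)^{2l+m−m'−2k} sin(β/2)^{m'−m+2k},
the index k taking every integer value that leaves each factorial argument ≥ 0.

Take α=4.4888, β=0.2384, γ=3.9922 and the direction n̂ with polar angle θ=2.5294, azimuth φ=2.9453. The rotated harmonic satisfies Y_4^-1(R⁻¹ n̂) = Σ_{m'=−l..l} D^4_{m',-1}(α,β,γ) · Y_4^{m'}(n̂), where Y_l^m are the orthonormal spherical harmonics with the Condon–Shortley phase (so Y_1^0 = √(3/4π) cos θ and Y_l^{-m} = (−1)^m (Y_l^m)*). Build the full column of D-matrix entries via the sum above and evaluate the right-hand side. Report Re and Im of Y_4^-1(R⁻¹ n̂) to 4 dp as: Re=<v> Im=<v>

Re=-0.1527 Im=0.2779

Need the full column D^4_{m',-1} for m'=−4..4 at α=4.4888, β=0.2384, γ=3.9922.
cos(β/2)=0.992904, sin(β/2)=0.118918
d^4_{-4,-1}: single k=3 term ⇒ +0.012144;  D = -0.012133+0.000531i
d^4_{-3,-1}: k∈[2..3] ⇒ +0.107550 -0.002571 = +0.104978;  D = +0.018778-0.103285i
d^4_{-2,-1}: k∈[1..3] ⇒ +0.479993 -0.034426 +0.000329 = +0.445896;  D = +0.410100+0.175048i
d^4_{-1,-1}: k∈[0..3] ⇒ +0.944623 -0.203250 +0.005831 -0.000028 = +0.747176;  D = -0.438393+0.605049i
d^4_{0,-1}: k∈[0..3] ⇒ -0.505957 +0.043546 -0.000625 +0.000001 = -0.463034;  D = +0.305383+0.348054i
d^4_{1,-1}: k∈[0..3] ⇒ +0.135500 -0.005831 +0.000042 -0.000000 = +0.129711;  D = +0.114042-0.061799i
d^4_{2,-1}: k∈[0..2] ⇒ -0.022951 +0.000494 -0.000001 = -0.022458;  D = -0.006055-0.021626i
d^4_{3,-1}: k∈[0..1] ⇒ +0.002571 -0.000022 = +0.002549;  D = -0.002546+0.000126i
d^4_{4,-1}: single k=0 term ⇒ -0.000174;  D = -0.000030+0.000172i
Y_4^{m'}(θ=2.5294,φ=2.9453) and Σ D·Y over m':
  (-0.0121+0.0005i)·(+0.0341+0.0341i)  (+0.0188-0.1033i)·(+0.1617+0.1080i)  (+0.4101+0.1750i)·(+0.3765+0.1559i)  (-0.4384+0.6050i)·(+0.3684+0.0733i)  (+0.3054+0.3481i)·(-0.1473+0.0000i)  (+0.1140-0.0618i)·(-0.3684+0.0733i)  (-0.0061-0.0216i)·(+0.3765-0.1559i)  (-0.0025+0.0001i)·(-0.1617+0.1080i)  (-0.0000+0.0002i)·(+0.0341-0.0341i)
Y_4^-1(R⁻¹ n̂) = -0.152712+0.277927i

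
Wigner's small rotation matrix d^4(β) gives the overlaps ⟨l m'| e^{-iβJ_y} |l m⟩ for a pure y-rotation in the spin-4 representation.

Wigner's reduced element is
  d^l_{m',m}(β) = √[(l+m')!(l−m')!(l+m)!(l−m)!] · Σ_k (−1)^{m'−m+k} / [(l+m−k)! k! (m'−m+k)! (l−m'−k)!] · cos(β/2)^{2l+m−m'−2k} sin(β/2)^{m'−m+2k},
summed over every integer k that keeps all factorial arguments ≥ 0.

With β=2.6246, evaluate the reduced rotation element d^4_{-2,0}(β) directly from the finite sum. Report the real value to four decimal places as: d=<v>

d=0.4143

d^4_{-2,0}(β=2.6246) via Wigner's sum:
Half-angle: c=0.255627, s=0.966775. N=√(2·720·24·24)=910.735966
Admissible k: 2..4 (factorial args all ≥0)
  k=2: (−1)^0·910.7360/(96)·0.2556^6·0.9668^2 = +0.002474
  k=3: (−1)^1·910.7360/(36)·0.2556^4·0.9668^4 = -0.094367
  k=4: (−1)^2·910.7360/(96)·0.2556^2·0.9668^6 = +0.506161
d^4_{-2,0}(2.6246) = +0.002474 -0.094367 +0.506161 = +0.414268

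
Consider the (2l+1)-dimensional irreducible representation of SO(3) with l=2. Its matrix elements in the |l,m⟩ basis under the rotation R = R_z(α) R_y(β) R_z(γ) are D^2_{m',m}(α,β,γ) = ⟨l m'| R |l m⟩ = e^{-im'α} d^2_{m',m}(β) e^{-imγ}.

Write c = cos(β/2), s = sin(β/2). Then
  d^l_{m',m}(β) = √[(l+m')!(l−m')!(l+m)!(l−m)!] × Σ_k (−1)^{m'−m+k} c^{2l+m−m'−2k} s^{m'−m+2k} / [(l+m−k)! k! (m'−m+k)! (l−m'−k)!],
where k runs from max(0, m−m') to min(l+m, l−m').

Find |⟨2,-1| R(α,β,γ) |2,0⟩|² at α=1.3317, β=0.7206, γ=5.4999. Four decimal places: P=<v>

Split into d^2_{-1,0}(β=0.7206) × two z-phases.
Half-angle: c=0.935791, s=0.352555. N=√(1·6·2·2)=4.898979
k: max(0,(0)−(-1))=1 … min(2+(0),2−(-1))=2
  k=1: (−1)^0·4.8990/(2)·0.9358^3·0.3526^1 = +0.707684
  k=2: (−1)^1·4.8990/(2)·0.9358^1·0.3526^3 = -0.100447
d^2_{-1,0}(0.7206) = +0.707684 -0.100447 = +0.607237
|D^2_{-1,0}|² = |d^2_{-1,0}(β)|² = (+0.607237)² = 0.368737 (the z-rotation phases have unit modulus)

P=0.3687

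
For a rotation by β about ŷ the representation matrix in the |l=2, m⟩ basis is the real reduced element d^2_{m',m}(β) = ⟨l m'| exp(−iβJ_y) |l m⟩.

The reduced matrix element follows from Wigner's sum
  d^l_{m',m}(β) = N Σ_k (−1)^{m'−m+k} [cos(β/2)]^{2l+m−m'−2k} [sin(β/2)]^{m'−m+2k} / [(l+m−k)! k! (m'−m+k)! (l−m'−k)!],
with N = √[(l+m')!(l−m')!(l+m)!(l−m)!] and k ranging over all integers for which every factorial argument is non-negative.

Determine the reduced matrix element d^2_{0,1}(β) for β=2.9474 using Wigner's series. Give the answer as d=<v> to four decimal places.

d^2_{0,1}(β=2.9474) via Wigner's sum:
c=cos(2.9474/2)=0.096944, s=sin(2.9474/2)=0.995290; N=√[2·2·6·1]=4.898979
k∈{1,2} keeps every argument non-negative
  k=1: (−1)^0·4.8990/(2)·0.0969^3·0.9953^1 = +0.002221
  k=2: (−1)^1·4.8990/(2)·0.0969^1·0.9953^3 = -0.234123
d^2_{0,1}(2.9474) = +0.002221 -0.234123 = -0.231902

d=-0.2319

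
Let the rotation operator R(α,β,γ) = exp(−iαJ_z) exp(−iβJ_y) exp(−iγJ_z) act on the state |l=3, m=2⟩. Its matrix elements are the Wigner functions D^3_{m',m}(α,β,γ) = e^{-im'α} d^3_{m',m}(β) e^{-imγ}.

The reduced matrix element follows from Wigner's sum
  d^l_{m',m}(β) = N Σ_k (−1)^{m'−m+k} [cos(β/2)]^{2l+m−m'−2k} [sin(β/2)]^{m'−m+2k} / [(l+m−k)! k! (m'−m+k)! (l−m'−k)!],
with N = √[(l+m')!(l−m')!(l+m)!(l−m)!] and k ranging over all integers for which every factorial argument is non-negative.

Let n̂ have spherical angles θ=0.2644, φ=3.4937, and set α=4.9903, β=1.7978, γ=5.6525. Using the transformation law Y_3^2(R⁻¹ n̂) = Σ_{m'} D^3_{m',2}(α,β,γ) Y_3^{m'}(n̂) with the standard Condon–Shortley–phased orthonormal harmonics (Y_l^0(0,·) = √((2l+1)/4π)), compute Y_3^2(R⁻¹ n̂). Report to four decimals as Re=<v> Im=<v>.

Need the full column D^3_{m',2} for m'=−3..3 at α=4.9903, β=1.7978, γ=5.6525.
cos(β/2)=0.622471, sin(β/2)=0.782643
d^3_{-3,2}: single k=5 term ⇒ +0.447726;  D = -0.387584-0.224138i
d^3_{-2,2}: k∈[4..5] ⇒ +0.726880 -0.229816 = +0.497063;  D = +0.121239-0.482051i
d^3_{-1,2}: k∈[3..4] ⇒ +0.731271 -0.578012 = +0.153259;  D = +0.153183-0.004829i
d^3_{0,2}: k∈[2..3] ⇒ +0.503692 -0.796257 = -0.292565;  D = -0.089090-0.278671i
d^3_{1,2}: k∈[1..2] ⇒ +0.231292 -0.731271 = -0.499979;  D = +0.416193-0.277062i
d^3_{2,2}: k∈[0..1] ⇒ +0.058172 -0.459806 = -0.401633;  D = +0.305746+0.260440i
d^3_{3,2}: single k=0 term ⇒ -0.179158;  D = -0.074301+0.163024i
Y_3^{m'}(θ=0.2644,φ=3.4937) and Σ D·Y over m':
  (-0.3876-0.2241i)·(-0.0037+0.0065i)  (+0.1212-0.4821i)·(+0.0513-0.0436i)  (+0.1532-0.0048i)·(-0.2900+0.1066i)  (-0.0891-0.2787i)·(+0.5974+0.0000i)  (+0.4162-0.2771i)·(+0.2900+0.1066i)  (+0.3057+0.2604i)·(+0.0513+0.0436i)  (-0.0743+0.1630i)·(+0.0037+0.0065i)
Y_3^2(R⁻¹ n̂) = +0.044178-0.189671i

Re=0.0442 Im=-0.1897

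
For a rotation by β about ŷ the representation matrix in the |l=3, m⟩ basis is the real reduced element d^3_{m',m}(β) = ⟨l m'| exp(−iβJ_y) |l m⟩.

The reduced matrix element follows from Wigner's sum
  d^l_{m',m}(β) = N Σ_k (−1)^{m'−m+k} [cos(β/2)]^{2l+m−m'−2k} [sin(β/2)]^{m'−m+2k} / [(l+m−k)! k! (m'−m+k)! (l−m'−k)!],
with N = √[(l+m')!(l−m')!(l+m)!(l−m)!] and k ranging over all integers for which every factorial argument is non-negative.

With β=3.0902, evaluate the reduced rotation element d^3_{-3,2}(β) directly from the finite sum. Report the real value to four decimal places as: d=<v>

d=0.0628

d^3_{-3,2}(β=3.0902) via Wigner's sum:
With c≡cos(β/2)=0.025693 and s≡sin(β/2)=0.999670, N=[1·720·120·1]^{1/2}=293.938769
Admissible k: 5..5 (factorial args all ≥0)
  k=5: (−1)^0·293.9388/(120)·0.0257^1·0.9997^5 = +0.062832
d^3_{-3,2}(3.0902) = +0.062832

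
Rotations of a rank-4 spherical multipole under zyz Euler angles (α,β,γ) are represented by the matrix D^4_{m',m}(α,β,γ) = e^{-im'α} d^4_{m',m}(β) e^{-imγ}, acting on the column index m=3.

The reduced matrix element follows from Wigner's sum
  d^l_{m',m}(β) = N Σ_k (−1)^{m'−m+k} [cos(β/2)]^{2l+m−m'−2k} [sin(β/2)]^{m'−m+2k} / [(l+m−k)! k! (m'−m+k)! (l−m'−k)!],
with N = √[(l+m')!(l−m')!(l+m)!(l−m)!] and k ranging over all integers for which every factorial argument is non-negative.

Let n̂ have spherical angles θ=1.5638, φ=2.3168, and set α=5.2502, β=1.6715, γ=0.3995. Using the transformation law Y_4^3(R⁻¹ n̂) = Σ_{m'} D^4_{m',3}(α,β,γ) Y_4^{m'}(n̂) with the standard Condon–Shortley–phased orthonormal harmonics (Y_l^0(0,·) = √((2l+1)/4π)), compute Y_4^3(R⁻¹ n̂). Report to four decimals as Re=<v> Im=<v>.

Re=-0.0007 Im=0.0141

Need the full column D^4_{m',3} for m'=−4..4 at α=5.2502, β=1.6715, γ=0.3995.
cos(β/2)=0.670622, sin(β/2)=0.741800
d^4_{-4,3}: single k=7 term ⇒ +0.234439;  D = +0.135845+0.191069i
d^4_{-3,3}: k∈[6..7] ⇒ +0.524533 -0.091684 = +0.432849;  D = -0.174494+0.396119i
d^4_{-2,3}: k∈[5..6] ⇒ +0.760415 -0.310133 = +0.450282;  D = -0.446887+0.055191i
d^4_{-1,3}: k∈[4..5] ⇒ +0.810169 -0.594765 = +0.215404;  D = -0.132185-0.170077i
d^4_{0,3}: k∈[3..4] ⇒ +0.655106 -0.801548 = -0.146443;  D = -0.053269+0.136410i
d^4_{1,3}: k∈[2..3] ⇒ +0.397291 -0.810169 = -0.412878;  D = -0.407236+0.068026i
d^4_{2,3}: k∈[1..2] ⇒ +0.169314 -0.621488 = -0.452174;  D = -0.292447-0.344871i
d^4_{3,3}: k∈[0..1] ⇒ +0.040909 -0.350378 = -0.309468;  D = +0.100181-0.292804i
d^4_{4,3}: single k=0 term ⇒ -0.127989;  D = +0.125227-0.026449i
Y_4^{m'}(θ=1.5638,φ=2.3168) and Σ D·Y over m':
  (+0.1358+0.1911i)·(-0.4370-0.0694i)  (-0.1745+0.3961i)·(+0.0069-0.0054i)  (-0.4469+0.0552i)·(+0.0263-0.3334i)  (-0.1322-0.1701i)·(+0.0067+0.0073i)  (-0.0533+0.1364i)·(+0.3172+0.0000i)  (-0.4072+0.0680i)·(-0.0067+0.0073i)  (-0.2924-0.3449i)·(+0.0263+0.3334i)  (+0.1002-0.2928i)·(-0.0069-0.0054i)  (+0.1252-0.0264i)·(-0.4370+0.0694i)
Y_4^3(R⁻¹ n̂) = -0.000711+0.014055i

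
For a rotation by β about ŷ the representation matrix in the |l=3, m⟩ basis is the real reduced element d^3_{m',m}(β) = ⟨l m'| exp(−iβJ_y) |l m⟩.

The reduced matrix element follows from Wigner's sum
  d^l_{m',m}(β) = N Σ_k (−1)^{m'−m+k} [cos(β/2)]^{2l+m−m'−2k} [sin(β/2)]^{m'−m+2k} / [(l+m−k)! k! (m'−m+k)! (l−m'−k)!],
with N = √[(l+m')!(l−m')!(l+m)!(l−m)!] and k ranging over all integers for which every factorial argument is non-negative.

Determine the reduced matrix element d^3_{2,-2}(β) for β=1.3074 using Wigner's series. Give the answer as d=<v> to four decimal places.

d=0.3804

d^3_{2,-2}(β=1.3074) via Wigner's sum:
Half-angle: c=0.793839, s=0.608128. N=√(120·1·1·120)=120.000000
k∈{0,1} keeps every argument non-negative
  k=0: (−1)^4·120.0000/(24)·0.7938^2·0.6081^4 = +0.430938
  k=1: (−1)^5·120.0000/(120)·0.7938^0·0.6081^6 = -0.050579
d^3_{2,-2}(1.3074) = +0.430938 -0.050579 = +0.380359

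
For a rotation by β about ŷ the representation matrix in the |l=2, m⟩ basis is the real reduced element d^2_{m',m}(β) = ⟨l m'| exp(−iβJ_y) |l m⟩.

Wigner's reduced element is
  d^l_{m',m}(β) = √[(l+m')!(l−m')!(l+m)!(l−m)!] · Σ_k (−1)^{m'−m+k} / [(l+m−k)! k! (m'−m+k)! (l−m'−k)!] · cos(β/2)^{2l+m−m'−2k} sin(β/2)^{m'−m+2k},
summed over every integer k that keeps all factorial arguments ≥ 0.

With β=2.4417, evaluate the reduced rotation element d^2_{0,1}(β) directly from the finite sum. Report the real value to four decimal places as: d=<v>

d=-0.6034

d^2_{0,1}(β=2.4417) via Wigner's sum:
With c≡cos(β/2)=0.342847 and s≡sin(β/2)=0.939391, N=[2·2·6·1]^{1/2}=4.898979
Admissible k: 1..2 (factorial args all ≥0)
  k=1: (−1)^0·4.8990/(2)·0.3428^3·0.9394^1 = +0.092731
  k=2: (−1)^1·4.8990/(2)·0.3428^1·0.9394^3 = -0.696171
d^2_{0,1}(2.4417) = +0.092731 -0.696171 = -0.603440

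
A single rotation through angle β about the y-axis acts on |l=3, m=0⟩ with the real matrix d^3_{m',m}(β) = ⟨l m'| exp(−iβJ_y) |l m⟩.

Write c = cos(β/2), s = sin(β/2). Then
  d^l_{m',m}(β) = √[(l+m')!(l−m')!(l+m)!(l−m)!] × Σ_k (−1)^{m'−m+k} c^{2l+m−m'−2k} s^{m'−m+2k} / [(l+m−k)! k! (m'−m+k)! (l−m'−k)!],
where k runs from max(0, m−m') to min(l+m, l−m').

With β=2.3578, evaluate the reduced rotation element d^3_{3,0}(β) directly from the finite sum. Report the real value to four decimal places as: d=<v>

d=-0.1967

d^3_{3,0}(β=2.3578) via Wigner's sum:
Half-angle: c=0.381942, s=0.924186. N=√(720·1·6·6)=160.996894
k∈{0} keeps every argument non-negative
  k=0: (−1)^3·160.9969/(36)·0.3819^3·0.9242^3 = -0.196691
d^3_{3,0}(2.3578) = -0.196691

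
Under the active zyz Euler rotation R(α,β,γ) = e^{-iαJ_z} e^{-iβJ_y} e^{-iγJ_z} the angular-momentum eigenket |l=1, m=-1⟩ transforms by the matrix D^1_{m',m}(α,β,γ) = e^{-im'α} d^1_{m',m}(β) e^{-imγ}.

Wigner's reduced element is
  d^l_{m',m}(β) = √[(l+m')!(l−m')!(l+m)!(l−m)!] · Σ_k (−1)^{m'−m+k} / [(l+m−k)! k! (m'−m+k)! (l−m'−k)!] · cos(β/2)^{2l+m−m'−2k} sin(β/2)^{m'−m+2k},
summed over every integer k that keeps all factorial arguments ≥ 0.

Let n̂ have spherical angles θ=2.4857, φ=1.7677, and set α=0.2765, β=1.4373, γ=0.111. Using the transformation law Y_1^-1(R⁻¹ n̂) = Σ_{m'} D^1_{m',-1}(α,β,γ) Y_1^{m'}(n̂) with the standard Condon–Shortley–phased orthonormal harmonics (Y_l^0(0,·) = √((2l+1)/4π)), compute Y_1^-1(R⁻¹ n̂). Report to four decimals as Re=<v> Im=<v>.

Re=0.2952 Im=-0.1784

Need the full column D^1_{m',-1} for m'=−1..1 at α=0.2765, β=1.4373, γ=0.111.
cos(β/2)=0.752695, sin(β/2)=0.658369
d^1_{-1,-1}: single k=0 term ⇒ +0.566550;  D = +0.524544+0.214085i
d^1_{0,-1}: single k=0 term ⇒ -0.700815;  D = -0.696502-0.077631i
d^1_{1,-1}: single k=0 term ⇒ +0.433450;  D = +0.427527-0.071409i
Y_1^{m'}(θ=2.4857,φ=1.7677) and Σ D·Y over m':
  (+0.5245+0.2141i)·(-0.0412-0.2066i)  (-0.6965-0.0776i)·(-0.3872+0.0000i)  (+0.4275-0.0714i)·(+0.0412-0.2066i)
Y_1^-1(R⁻¹ n̂) = +0.295182-0.178439i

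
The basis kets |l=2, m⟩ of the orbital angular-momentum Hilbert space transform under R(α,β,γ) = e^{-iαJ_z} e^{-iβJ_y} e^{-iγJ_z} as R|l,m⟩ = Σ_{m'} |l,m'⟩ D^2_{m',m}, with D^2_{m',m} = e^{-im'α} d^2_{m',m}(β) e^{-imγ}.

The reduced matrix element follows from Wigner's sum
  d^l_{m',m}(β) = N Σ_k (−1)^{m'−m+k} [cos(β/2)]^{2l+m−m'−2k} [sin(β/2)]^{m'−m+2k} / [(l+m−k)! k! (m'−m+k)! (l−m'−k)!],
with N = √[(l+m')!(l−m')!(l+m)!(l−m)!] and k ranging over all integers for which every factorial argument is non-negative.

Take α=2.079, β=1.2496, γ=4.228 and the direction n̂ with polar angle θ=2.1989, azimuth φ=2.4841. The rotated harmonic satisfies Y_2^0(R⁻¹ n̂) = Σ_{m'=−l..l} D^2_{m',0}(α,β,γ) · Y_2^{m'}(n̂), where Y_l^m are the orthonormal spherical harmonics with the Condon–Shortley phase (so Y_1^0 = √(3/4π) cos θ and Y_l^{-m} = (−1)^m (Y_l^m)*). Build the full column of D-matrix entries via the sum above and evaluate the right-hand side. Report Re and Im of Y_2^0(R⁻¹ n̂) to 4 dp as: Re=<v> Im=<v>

Need the full column D^2_{m',0} for m'=−2..2 at α=2.079, β=1.2496, γ=4.228.
cos(β/2)=0.811080, sin(β/2)=0.584935
d^2_{-2,0}: single k=2 term ⇒ +0.551339;  D = -0.290238-0.468760i
d^2_{-1,0}: k∈[1..2] ⇒ +0.764495 -0.397615 = +0.366880;  D = -0.178527+0.320514i
d^2_{0,0}: k∈[0..2] ⇒ +0.432768 -0.900332 +0.117066 = -0.350498;  D = -0.350498+0.000000i
d^2_{1,0}: k∈[0..1] ⇒ -0.764495 +0.397615 = -0.366880;  D = +0.178527+0.320514i
d^2_{2,0}: single k=0 term ⇒ +0.551339;  D = -0.290238+0.468760i
Y_2^{m'}(θ=2.1989,φ=2.4841) and Σ D·Y over m':
  (-0.2902-0.4688i)·(+0.0640+0.2447i)  (-0.1785+0.3205i)·(+0.2907+0.2245i)  (-0.3505+0.0000i)·(+0.0113+0.0000i)  (+0.1785+0.3205i)·(-0.2907+0.2245i)  (-0.2902+0.4688i)·(+0.0640-0.2447i)
Y_2^0(R⁻¹ n̂) = -0.059436+0.000000i

Re=-0.0594 Im=0.0000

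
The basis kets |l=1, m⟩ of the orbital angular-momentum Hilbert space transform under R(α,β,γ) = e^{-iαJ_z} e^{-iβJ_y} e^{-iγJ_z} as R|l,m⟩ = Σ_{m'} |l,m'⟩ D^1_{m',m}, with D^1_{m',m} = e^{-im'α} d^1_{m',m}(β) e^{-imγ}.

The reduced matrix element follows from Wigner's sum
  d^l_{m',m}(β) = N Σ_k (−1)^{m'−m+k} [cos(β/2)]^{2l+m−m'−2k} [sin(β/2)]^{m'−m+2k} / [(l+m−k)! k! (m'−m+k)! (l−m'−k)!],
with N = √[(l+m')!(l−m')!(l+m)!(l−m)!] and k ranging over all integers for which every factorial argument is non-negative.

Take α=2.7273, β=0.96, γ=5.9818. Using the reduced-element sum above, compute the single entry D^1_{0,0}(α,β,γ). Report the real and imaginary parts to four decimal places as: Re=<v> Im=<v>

First d^1_{0,0}(β=0.96), then the phase factors e^{-i(0)α} and e^{-i(0)γ}:
c=cos(0.96/2)=0.886995, s=sin(0.96/2)=0.461779; N=√[1·1·1·1]=1.000000
The bounds max(0,m−m')=0 and min(l+m,l−m')=1 give 2 terms
  k=0: (−1)^0·1.0000/(1)·0.8870^2·0.4618^0 = +0.786760
  k=1: (−1)^1·1.0000/(1)·0.8870^0·0.4618^2 = -0.213240
d^1_{0,0}(0.96) = +0.786760 -0.213240 = +0.573520
Phases: e^{-i·(0)·2.7273}=+1.000000+0.000000i, e^{-i·(0)·5.9818}=+1.000000+0.000000i ⇒ D=+0.573520+0.000000i

Re=0.5735 Im=0.0000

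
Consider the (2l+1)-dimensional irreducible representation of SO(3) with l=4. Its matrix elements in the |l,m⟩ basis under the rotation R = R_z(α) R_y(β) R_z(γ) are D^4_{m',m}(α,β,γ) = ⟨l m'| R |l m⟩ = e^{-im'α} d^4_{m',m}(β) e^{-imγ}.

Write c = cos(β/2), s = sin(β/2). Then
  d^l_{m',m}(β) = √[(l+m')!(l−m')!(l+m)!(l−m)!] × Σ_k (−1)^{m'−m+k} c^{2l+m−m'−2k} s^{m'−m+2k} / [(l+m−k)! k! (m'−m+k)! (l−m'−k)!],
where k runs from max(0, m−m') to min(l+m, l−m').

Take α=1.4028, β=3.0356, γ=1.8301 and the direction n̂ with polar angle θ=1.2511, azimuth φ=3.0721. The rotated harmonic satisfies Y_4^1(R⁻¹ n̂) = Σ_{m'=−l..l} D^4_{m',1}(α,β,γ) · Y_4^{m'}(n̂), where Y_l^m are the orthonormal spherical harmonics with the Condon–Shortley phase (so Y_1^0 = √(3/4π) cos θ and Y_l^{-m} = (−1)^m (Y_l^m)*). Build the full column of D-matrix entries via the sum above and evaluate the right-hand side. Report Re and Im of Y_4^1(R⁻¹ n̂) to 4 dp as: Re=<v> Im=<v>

Need the full column D^4_{m',1} for m'=−4..4 at α=1.4028, β=3.0356, γ=1.8301.
cos(β/2)=0.052972, sin(β/2)=0.998596
d^4_{-4,1}: single k=5 term ⇒ +0.001105;  D = -0.000886-0.000659i
d^4_{-3,1}: k∈[4..5] ⇒ +0.000104 -0.022085 = -0.021981;  D = +0.015883-0.015196i
d^4_{-2,1}: k∈[3..5] ⇒ +0.000006 -0.003131 +0.222540 = +0.219415;  D = +0.123038+0.181671i
d^4_{-1,1}: k∈[2..5] ⇒ +0.000000 -0.000235 +0.041736 -0.988823 = -0.947321;  D = -0.862146+0.392584i
d^4_{0,1}: k∈[1..4] ⇒ +0.000000 -0.000011 +0.003960 -0.234577 = -0.230628;  D = +0.059135+0.222918i
d^4_{1,1}: k∈[0..3] ⇒ +0.000000 -0.000000 +0.000235 -0.027824 = -0.027590;  D = +0.027475-0.002516i
d^4_{2,1}: k∈[0..2] ⇒ -0.000000 +0.000009 -0.002087 = -0.002079;  D = +0.000159-0.002072i
d^4_{3,1}: k∈[0..1] ⇒ +0.000000 -0.000104 = -0.000103;  D = -0.000100-0.000025i
d^4_{4,1}: single k=0 term ⇒ -0.000003;  D = -0.000001+0.000003i
Y_4^{m'}(θ=1.2511,φ=3.0721) and Σ D·Y over m':
  (-0.0009-0.0007i)·(+0.3456+0.0986i)  (+0.0159-0.0152i)·(-0.3293-0.0697i)  (+0.1230+0.1817i)·(-0.0921-0.0129i)  (-0.8621+0.3926i)·(+0.3251+0.0226i)  (+0.0591+0.2229i)·(+0.0400+0.0000i)  (+0.0275-0.0025i)·(-0.3251+0.0226i)  (+0.0002-0.0021i)·(-0.0921+0.0129i)  (-0.0001-0.0000i)·(+0.3293-0.0697i)  (-0.0000+0.0000i)·(+0.3456-0.0986i)
Y_4^1(R⁻¹ n̂) = -0.311193+0.103919i

Re=-0.3112 Im=0.1039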